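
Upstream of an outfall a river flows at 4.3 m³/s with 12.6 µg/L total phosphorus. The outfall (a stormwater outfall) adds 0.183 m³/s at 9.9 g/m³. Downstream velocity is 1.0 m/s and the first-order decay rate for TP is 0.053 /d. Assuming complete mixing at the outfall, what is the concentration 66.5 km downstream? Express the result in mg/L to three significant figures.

12.6 µg/L = 0.0126 mg/L.
After complete mixing, C₀ = (0.183·9.9 + 4.3·0.0126) / 4.483 = 0.4162 mg/L.
Travel time t = 6.65e+04 m / 1.0 m/s = 6.65e+04 s = 0.7697 d.
C = 0.4162·exp(−0.053·0.7697) = 0.4162·0.96 = 0.3996 mg/L.

0.400 mg/L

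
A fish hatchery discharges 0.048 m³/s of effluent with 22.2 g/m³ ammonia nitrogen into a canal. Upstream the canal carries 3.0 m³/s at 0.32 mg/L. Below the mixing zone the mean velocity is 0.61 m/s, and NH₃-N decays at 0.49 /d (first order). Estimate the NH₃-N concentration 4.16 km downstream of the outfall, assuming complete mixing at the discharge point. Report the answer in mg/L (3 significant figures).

0.639 mg/L

After complete mixing, C₀ = (0.048·22.2 + 3·0.32) / 3.048 = 0.6646 mg/L.
Travel time t = 4160 m / 0.61 m/s = 6820 s = 0.07893 d.
C = 0.6646·exp(−0.49·0.07893) = 0.6646·0.9621 = 0.6394 mg/L.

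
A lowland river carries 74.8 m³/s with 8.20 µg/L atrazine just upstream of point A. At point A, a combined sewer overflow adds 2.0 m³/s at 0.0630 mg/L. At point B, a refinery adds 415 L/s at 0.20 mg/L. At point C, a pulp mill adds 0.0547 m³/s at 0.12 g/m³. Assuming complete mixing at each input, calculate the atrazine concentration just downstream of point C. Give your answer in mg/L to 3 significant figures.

8.20 µg/L = 0.0082 mg/L.
After input A: C = (74.8·0.0082 + 2·0.063) / 76.8 = 0.009627 mg/L.
415 L/s = 0.415 m³/s.
After input B: C = (76.8·0.009627 + 0.415·0.2) / 77.22 = 0.01065 mg/L.
After input C: C = (77.22·0.01065 + 0.0547·0.12) / 77.27 = 0.01073 mg/L.

0.0107 mg/L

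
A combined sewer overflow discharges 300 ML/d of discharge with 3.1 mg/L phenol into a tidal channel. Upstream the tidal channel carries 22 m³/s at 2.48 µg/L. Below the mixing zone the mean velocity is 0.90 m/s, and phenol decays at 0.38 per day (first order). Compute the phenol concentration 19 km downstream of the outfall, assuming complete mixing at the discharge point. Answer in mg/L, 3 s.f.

0.387 mg/L

300 ML/d = 3.472 m³/s.
2.48 µg/L = 0.00248 mg/L.
After complete mixing, C₀ = (3.472·3.1 + 22·0.00248) / 25.47 = 0.4247 mg/L.
Travel time t = 1.9e+04 m / 0.90 m/s = 2.111e+04 s = 0.2443 d.
C = 0.4247·exp(−0.38·0.2443) = 0.4247·0.9113 = 0.3871 mg/L.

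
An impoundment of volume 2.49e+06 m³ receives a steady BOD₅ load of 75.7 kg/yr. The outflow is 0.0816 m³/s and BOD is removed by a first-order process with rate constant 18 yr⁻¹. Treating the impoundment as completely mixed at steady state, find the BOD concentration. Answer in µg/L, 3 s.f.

1.60 µg/L

Outflow Q = 0.0816 m³/s × 3.156e+07 s/yr = 2.575e+06 m³/yr.
Steady-state CSTR mass balance: W = Q·C + k·V·C, so C = W/(Q + kV).
Q + kV = 2.575e+06 + 18·2.49e+06 = 4.74e+07 m³/yr.
C = 75.7/4.74e+07 = 1.597e-06 kg/m³ = 0.001597 mg/L = 1.597 µg/L.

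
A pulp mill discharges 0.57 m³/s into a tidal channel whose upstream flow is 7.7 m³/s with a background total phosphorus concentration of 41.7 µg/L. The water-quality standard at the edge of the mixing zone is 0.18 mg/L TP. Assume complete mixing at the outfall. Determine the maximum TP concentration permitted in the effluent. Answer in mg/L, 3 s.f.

2.05 mg/L

41.7 µg/L = 0.0417 mg/L.
Mass balance: 0.18·8.27 = 0.57·Cₑ + 7.7·0.0417.
Cₑ = (1.489 − 0.3211) / 0.57 = 2.048 mg/L.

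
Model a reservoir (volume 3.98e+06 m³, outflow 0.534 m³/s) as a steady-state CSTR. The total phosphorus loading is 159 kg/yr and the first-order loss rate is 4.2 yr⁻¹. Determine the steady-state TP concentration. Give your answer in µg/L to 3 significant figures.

4.74 µg/L

Outflow Q = 0.534 m³/s × 3.156e+07 s/yr = 1.685e+07 m³/yr.
Steady-state CSTR mass balance: W = Q·C + k·V·C, so C = W/(Q + kV).
Q + kV = 1.685e+07 + 4.2·3.98e+06 = 3.357e+07 m³/yr.
C = 159/3.357e+07 = 4.737e-06 kg/m³ = 0.004737 mg/L = 4.737 µg/L.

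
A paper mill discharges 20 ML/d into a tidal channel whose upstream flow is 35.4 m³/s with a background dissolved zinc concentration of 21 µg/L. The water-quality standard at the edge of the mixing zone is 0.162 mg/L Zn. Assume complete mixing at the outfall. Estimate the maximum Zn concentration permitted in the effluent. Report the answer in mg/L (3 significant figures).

21.7 mg/L

20 ML/d = 0.2315 m³/s.
21 µg/L = 0.021 mg/L.
Mass balance: 0.162·35.63 = 0.2315·Cₑ + 35.4·0.021.
Cₑ = (5.772 − 0.7434) / 0.2315 = 21.72 mg/L.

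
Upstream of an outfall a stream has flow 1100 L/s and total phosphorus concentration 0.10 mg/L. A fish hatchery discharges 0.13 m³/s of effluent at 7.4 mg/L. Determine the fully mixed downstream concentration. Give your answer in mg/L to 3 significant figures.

0.872 mg/L

1100 L/s = 1.1 m³/s.
Conservation of mass across the mixing zone: C = (0.13·7.4 + 1.1·0.1) / (0.13 + 1.1) = 1.072/1.23 = 0.8715 mg/L.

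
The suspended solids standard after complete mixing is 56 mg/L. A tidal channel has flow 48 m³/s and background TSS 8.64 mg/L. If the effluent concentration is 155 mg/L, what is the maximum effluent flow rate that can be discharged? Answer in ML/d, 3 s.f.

Mass balance at complete mixing: C_std·(Q_w + Q_r) = Q_w·C_e + Q_r·C_b.
Rearranging, Q_w = Q_r·(C_std − C_b)/(C_e − C_std) = 48·(56 − 8.64) / (155 − 56) = 22.96 m³/s.
= 1984 ML/d.

1980 ML/d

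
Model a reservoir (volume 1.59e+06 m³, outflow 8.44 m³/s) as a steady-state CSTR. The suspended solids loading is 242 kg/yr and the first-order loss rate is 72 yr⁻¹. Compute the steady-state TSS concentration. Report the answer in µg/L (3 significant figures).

Outflow Q = 8.44 m³/s × 3.156e+07 s/yr = 2.663e+08 m³/yr.
Steady-state CSTR mass balance: W = Q·C + k·V·C, so C = W/(Q + kV).
Q + kV = 2.663e+08 + 72·1.59e+06 = 3.808e+08 m³/yr.
C = 242/3.808e+08 = 6.355e-07 kg/m³ = 0.0006355 mg/L = 0.6355 µg/L.

0.635 µg/L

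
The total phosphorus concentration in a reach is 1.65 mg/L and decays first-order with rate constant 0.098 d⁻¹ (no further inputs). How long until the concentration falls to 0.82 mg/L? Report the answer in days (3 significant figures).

7.13 d

t = ln(C₀/C)/k = ln(1.65/0.82)/0.098 = 0.6992/0.098 = 7.135 d.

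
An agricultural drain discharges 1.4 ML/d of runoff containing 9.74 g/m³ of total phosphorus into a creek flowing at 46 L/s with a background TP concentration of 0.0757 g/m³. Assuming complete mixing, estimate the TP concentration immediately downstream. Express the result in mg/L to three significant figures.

1.4 ML/d = 0.0162 m³/s.
46 L/s = 0.046 m³/s.
By mass balance at complete mixing, C = (0.0162·9.74 + 0.046·0.0757) / (0.0162 + 0.046) = 0.1613/0.0622 = 2.593 mg/L.

2.59 mg/L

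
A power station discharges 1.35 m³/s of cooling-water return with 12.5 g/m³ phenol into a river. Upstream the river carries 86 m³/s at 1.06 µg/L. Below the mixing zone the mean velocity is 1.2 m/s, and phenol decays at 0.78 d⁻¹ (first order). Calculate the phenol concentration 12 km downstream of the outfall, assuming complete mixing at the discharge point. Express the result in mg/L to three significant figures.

1.06 µg/L = 0.00106 mg/L.
After complete mixing, C₀ = (1.35·12.5 + 86·0.00106) / 87.35 = 0.1942 mg/L.
Travel time t = 1.2e+04 m / 1.2 m/s = 1e+04 s = 0.1157 d.
C = 0.1942·exp(−0.78·0.1157) = 0.1942·0.9137 = 0.1775 mg/L.

0.177 mg/L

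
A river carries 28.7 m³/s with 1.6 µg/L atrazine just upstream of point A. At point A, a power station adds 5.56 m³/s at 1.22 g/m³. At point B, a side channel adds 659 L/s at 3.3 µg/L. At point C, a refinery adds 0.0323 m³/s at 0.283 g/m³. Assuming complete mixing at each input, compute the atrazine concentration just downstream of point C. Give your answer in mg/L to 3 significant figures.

1.6 µg/L = 0.0016 mg/L.
After input A: C = (28.7·0.0016 + 5.56·1.22) / 34.26 = 0.1993 mg/L.
659 L/s = 0.659 m³/s.
3.3 µg/L = 0.0033 mg/L.
After input B: C = (34.26·0.1993 + 0.659·0.0033) / 34.92 = 0.1956 mg/L.
After input C: C = (34.92·0.1956 + 0.0323·0.283) / 34.95 = 0.1957 mg/L.

0.196 mg/L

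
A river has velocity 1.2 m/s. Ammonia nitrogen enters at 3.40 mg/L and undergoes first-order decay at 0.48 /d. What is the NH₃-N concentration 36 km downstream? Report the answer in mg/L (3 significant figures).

2.88 mg/L

Travel time t = 36 km / 1.2 m/s = 3.6e+04/1.2 = 3e+04 s = 0.3472 d.
First-order decay: C = 3.40·exp(−0.48·0.3472) = 3.40·0.8465 = 2.878 mg/L.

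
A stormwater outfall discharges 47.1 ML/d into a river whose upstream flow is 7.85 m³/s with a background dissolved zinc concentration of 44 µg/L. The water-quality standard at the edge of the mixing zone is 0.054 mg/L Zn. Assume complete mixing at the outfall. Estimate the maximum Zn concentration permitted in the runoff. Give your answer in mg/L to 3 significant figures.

0.198 mg/L

47.1 ML/d = 0.5451 m³/s.
44 µg/L = 0.044 mg/L.
Mass balance: 0.054·8.395 = 0.5451·Cₑ + 7.85·0.044.
Cₑ = (0.4533 − 0.3454) / 0.5451 = 0.198 mg/L.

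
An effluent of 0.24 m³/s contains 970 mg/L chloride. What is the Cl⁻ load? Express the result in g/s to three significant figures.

Mass flux = Q·C = 0.24 m³/s × 970 g/m³ = 232.8 g/s.

233 g/s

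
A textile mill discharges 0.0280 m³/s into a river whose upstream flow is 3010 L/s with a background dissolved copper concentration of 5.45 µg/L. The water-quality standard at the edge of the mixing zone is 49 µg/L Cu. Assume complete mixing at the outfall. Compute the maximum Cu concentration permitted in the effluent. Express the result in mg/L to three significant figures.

4.73 mg/L

3010 L/s = 3.01 m³/s.
5.45 µg/L = 0.00545 mg/L.
49 µg/L = 0.049 mg/L.
Mass balance: 0.049·3.038 = 0.028·Cₑ + 3.01·0.00545.
Cₑ = (0.1489 − 0.0164) / 0.028 = 4.731 mg/L.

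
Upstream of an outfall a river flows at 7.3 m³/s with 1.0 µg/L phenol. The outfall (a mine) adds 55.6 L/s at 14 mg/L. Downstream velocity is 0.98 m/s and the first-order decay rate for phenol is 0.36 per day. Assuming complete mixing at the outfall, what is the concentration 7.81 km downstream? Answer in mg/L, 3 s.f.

0.103 mg/L

55.6 L/s = 0.0556 m³/s.
1.0 µg/L = 0.001 mg/L.
After complete mixing, C₀ = (0.0556·14 + 7.3·0.001) / 7.356 = 0.1068 mg/L.
Travel time t = 7810 m / 0.98 m/s = 7969 s = 0.09224 d.
C = 0.1068·exp(−0.36·0.09224) = 0.1068·0.9673 = 0.1033 mg/L.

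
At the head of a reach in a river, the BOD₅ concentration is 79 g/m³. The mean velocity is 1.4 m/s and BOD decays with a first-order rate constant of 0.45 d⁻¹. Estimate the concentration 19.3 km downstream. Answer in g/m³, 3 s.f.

Travel time t = 19.3 km / 1.4 m/s = 1.93e+04/1.4 = 1.379e+04 s = 0.1596 d.
First-order decay: C = 79·exp(−0.45·0.1596) = 79·0.9307 = 73.53 g/m³.

73.5 g/m³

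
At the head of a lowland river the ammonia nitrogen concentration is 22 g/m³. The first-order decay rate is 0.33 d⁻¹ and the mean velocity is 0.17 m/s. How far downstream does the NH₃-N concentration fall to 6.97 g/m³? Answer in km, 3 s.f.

51.2 km

From C = C₀·e^(−kt), t = ln(C₀/C)/k = ln(22/6.97)/0.33 = 1.149/0.33 = 3.483 d.
Distance = v·t = 0.17 m/s × 3.009e+05 s = 5.116e+04 m = 51.16 km.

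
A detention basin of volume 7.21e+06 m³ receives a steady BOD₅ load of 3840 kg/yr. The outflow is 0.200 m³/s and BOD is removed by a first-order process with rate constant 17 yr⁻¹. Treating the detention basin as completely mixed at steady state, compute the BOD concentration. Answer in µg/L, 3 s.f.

Outflow Q = 0.200 m³/s × 3.156e+07 s/yr = 6.312e+06 m³/yr.
Steady-state CSTR mass balance: W = Q·C + k·V·C, so C = W/(Q + kV).
Q + kV = 6.312e+06 + 17·7.21e+06 = 1.289e+08 m³/yr.
C = 3840/1.289e+08 = 2.979e-05 kg/m³ = 0.02979 mg/L = 29.79 µg/L.

29.8 µg/L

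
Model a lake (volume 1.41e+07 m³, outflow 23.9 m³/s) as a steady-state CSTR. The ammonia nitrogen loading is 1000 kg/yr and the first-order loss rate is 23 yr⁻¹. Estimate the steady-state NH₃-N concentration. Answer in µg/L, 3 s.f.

Outflow Q = 23.9 m³/s × 3.156e+07 s/yr = 7.542e+08 m³/yr.
Steady-state CSTR mass balance: W = Q·C + k·V·C, so C = W/(Q + kV).
Q + kV = 7.542e+08 + 23·1.41e+07 = 1.079e+09 m³/yr.
C = 1000/1.079e+09 = 9.272e-07 kg/m³ = 0.0009272 mg/L = 0.9272 µg/L.

0.927 µg/L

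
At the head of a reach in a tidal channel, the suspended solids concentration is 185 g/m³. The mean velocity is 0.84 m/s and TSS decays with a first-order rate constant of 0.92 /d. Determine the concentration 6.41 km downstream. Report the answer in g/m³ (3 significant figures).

Travel time t = 6.41 km / 0.84 m/s = 6410/0.84 = 7631 s = 0.08832 d.
First-order decay: C = 185·exp(−0.92·0.08832) = 185·0.922 = 170.6 g/m³.

171 g/m³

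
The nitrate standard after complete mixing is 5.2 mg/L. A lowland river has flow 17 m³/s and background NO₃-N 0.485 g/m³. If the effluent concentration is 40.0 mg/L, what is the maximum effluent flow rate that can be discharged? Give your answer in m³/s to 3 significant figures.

Mass balance at complete mixing: C_std·(Q_w + Q_r) = Q_w·C_e + Q_r·C_b.
Rearranging, Q_w = Q_r·(C_std − C_b)/(C_e − C_std) = 17·(5.2 − 0.485) / (40 − 5.2) = 2.303 m³/s.

2.30 m³/s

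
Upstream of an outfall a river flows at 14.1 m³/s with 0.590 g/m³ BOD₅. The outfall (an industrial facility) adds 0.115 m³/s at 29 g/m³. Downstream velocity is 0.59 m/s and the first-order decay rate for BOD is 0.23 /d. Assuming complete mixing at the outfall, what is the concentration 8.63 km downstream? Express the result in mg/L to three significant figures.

After complete mixing, C₀ = (0.115·29 + 14.1·0.59) / 14.21 = 0.8198 mg/L.
Travel time t = 8630 m / 0.59 m/s = 1.463e+04 s = 0.1693 d.
C = 0.8198·exp(−0.23·0.1693) = 0.8198·0.9618 = 0.7885 mg/L.

0.789 mg/L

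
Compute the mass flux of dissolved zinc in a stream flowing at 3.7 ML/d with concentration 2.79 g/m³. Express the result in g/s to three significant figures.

0.119 g/s

3.7 ML/d = 0.04282 m³/s.
Mass flux = Q·C = 0.04282 m³/s × 2.79 g/m³ = 0.1195 g/s.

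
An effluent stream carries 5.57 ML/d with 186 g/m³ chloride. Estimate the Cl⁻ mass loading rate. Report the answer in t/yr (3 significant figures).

5.57 ML/d = 0.06447 m³/s.
Mass flux = Q·C = 0.06447 m³/s × 186 g/m³ = 11.99 g/s.
= 11.99 g/s × 31.56 = 378.4 t/yr.

378 t/yr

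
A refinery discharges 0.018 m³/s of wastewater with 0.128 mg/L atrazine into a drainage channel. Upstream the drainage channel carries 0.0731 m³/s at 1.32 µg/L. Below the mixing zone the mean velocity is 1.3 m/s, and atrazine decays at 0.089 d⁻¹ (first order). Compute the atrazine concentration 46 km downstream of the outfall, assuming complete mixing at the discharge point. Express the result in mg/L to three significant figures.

0.0254 mg/L

1.32 µg/L = 0.00132 mg/L.
After complete mixing, C₀ = (0.018·0.128 + 0.0731·0.00132) / 0.0911 = 0.02635 mg/L.
Travel time t = 4.6e+04 m / 1.3 m/s = 3.538e+04 s = 0.4095 d.
C = 0.02635·exp(−0.089·0.4095) = 0.02635·0.9642 = 0.02541 mg/L.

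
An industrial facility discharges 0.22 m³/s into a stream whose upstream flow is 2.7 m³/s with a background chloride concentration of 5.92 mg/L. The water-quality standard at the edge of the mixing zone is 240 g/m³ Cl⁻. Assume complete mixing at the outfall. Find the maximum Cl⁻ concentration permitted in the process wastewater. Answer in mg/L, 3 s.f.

Mass balance: 240·2.92 = 0.22·Cₑ + 2.7·5.92.
Cₑ = (700.8 − 15.98) / 0.22 = 3113 mg/L.

3110 mg/L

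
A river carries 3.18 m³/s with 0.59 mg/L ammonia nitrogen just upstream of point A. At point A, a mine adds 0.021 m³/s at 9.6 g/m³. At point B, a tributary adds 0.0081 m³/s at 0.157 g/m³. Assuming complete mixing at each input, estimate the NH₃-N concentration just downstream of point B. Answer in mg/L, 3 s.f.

0.648 mg/L

After input A: C = (3.18·0.59 + 0.021·9.6) / 3.201 = 0.6491 mg/L.
After input B: C = (3.201·0.6491 + 0.0081·0.157) / 3.209 = 0.6479 mg/L.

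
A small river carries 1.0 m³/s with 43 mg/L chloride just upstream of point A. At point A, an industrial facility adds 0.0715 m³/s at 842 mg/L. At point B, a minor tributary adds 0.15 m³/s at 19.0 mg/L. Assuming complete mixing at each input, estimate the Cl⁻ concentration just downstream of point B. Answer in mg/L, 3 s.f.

After input A: C = (1·43 + 0.0715·842) / 1.071 = 96.32 mg/L.
After input B: C = (1.071·96.32 + 0.15·19) / 1.221 = 86.82 mg/L.

86.8 mg/L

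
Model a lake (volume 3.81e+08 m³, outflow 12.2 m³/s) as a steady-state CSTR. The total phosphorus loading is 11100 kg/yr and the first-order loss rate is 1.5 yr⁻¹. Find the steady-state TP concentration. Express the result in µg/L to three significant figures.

11.6 µg/L

Outflow Q = 12.2 m³/s × 3.156e+07 s/yr = 3.85e+08 m³/yr.
Steady-state CSTR mass balance: W = Q·C + k·V·C, so C = W/(Q + kV).
Q + kV = 3.85e+08 + 1.5·3.81e+08 = 9.565e+08 m³/yr.
C = 11100/9.565e+08 = 1.16e-05 kg/m³ = 0.0116 mg/L = 11.6 µg/L.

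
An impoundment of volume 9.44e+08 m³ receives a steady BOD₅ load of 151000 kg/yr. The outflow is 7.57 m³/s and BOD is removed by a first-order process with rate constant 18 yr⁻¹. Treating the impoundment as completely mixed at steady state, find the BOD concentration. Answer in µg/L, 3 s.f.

Outflow Q = 7.57 m³/s × 3.156e+07 s/yr = 2.389e+08 m³/yr.
Steady-state CSTR mass balance: W = Q·C + k·V·C, so C = W/(Q + kV).
Q + kV = 2.389e+08 + 18·9.44e+08 = 1.723e+10 m³/yr.
C = 151000/1.723e+10 = 8.763e-06 kg/m³ = 0.008763 mg/L = 8.763 µg/L.

8.76 µg/L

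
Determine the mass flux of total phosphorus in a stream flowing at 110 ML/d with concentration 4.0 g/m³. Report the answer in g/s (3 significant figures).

110 ML/d = 1.273 m³/s.
Mass flux = Q·C = 1.273 m³/s × 4 g/m³ = 5.093 g/s.

5.09 g/s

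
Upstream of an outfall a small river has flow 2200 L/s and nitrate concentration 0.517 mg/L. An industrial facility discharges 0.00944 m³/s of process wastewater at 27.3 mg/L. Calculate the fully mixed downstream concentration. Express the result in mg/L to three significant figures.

2200 L/s = 2.2 m³/s.
By mass balance at complete mixing, C = (0.00944·27.3 + 2.2·0.517) / (0.00944 + 2.2) = 1.395/2.209 = 0.6314 mg/L.

0.631 mg/L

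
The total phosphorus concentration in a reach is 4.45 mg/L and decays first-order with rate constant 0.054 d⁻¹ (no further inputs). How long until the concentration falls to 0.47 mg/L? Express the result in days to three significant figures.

t = ln(C₀/C)/k = ln(4.45/0.47)/0.054 = 2.248/0.054 = 41.63 d.

41.6 d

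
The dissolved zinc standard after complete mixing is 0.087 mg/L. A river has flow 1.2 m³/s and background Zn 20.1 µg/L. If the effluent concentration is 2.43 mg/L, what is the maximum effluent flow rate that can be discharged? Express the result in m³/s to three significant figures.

20.1 µg/L = 0.0201 mg/L.
Mass balance at complete mixing: C_std·(Q_w + Q_r) = Q_w·C_e + Q_r·C_b.
Rearranging, Q_w = Q_r·(C_std − C_b)/(C_e − C_std) = 1.2·(0.087 − 0.0201) / (2.43 − 0.087) = 0.03426 m³/s.

0.0343 m³/s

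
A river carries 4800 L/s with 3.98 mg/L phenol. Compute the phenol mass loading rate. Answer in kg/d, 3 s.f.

1650 kg/d

4800 L/s = 4.8 m³/s.
Mass flux = Q·C = 4.8 m³/s × 3.98 g/m³ = 19.1 g/s.
= 19.1 g/s × 86.4 = 1651 kg/d.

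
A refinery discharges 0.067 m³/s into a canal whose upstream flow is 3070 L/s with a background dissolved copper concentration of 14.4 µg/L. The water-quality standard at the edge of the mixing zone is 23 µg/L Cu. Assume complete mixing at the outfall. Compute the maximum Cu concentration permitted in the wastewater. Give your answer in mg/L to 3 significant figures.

0.417 mg/L

3070 L/s = 3.07 m³/s.
14.4 µg/L = 0.0144 mg/L.
23 µg/L = 0.023 mg/L.
Mass balance: 0.023·3.137 = 0.067·Cₑ + 3.07·0.0144.
Cₑ = (0.07215 − 0.04421) / 0.067 = 0.4171 mg/L.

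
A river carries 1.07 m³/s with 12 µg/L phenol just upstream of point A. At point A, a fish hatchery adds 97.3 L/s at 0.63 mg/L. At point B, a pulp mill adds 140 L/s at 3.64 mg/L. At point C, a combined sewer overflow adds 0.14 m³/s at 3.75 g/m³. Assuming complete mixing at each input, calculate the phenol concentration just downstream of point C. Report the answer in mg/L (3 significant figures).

12 µg/L = 0.012 mg/L.
97.3 L/s = 0.0973 m³/s.
After input A: C = (1.07·0.012 + 0.0973·0.63) / 1.167 = 0.06351 mg/L.
140 L/s = 0.14 m³/s.
After input B: C = (1.167·0.06351 + 0.14·3.64) / 1.307 = 0.4465 mg/L.
After input C: C = (1.307·0.4465 + 0.14·3.75) / 1.447 = 0.7661 mg/L.

0.766 mg/L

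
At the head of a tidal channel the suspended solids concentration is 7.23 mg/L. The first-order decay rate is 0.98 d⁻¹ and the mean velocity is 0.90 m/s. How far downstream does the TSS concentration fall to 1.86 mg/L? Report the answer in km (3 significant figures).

108 km

From C = C₀·e^(−kt), t = ln(C₀/C)/k = ln(7.23/1.86)/0.98 = 1.358/0.98 = 1.385 d.
Distance = v·t = 0.90 m/s × 1.197e+05 s = 1.077e+05 m = 107.7 km.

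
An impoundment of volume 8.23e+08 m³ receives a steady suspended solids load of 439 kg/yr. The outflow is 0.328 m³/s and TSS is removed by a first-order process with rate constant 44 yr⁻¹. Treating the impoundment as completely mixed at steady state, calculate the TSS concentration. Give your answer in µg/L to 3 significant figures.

0.0121 µg/L

Outflow Q = 0.328 m³/s × 3.156e+07 s/yr = 1.035e+07 m³/yr.
Steady-state CSTR mass balance: W = Q·C + k·V·C, so C = W/(Q + kV).
Q + kV = 1.035e+07 + 44·8.23e+08 = 3.622e+10 m³/yr.
C = 439/3.622e+10 = 1.212e-08 kg/m³ = 1.212e-05 mg/L = 0.01212 µg/L.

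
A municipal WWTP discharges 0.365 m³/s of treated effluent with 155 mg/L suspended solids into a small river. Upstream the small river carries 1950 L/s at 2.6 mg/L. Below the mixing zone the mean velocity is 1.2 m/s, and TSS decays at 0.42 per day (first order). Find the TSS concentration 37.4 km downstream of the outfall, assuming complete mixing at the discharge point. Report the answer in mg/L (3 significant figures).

1950 L/s = 1.95 m³/s.
After complete mixing, C₀ = (0.365·155 + 1.95·2.6) / 2.315 = 26.63 mg/L.
Travel time t = 3.74e+04 m / 1.2 m/s = 3.117e+04 s = 0.3607 d.
C = 26.63·exp(−0.42·0.3607) = 26.63·0.8594 = 22.88 mg/L.

22.9 mg/L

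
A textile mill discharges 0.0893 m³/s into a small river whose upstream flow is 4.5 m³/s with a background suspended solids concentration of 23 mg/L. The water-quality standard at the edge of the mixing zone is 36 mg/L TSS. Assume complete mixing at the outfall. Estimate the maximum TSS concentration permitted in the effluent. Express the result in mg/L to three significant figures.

691 mg/L

Mass balance: 36·4.589 = 0.0893·Cₑ + 4.5·23.
Cₑ = (165.2 − 103.5) / 0.0893 = 691.1 mg/L.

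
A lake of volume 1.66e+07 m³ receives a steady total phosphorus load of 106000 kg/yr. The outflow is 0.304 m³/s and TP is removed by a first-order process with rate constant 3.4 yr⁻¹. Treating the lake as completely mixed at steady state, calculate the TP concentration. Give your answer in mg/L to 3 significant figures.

1.61 mg/L

Outflow Q = 0.304 m³/s × 3.156e+07 s/yr = 9.594e+06 m³/yr.
Steady-state CSTR mass balance: W = Q·C + k·V·C, so C = W/(Q + kV).
Q + kV = 9.594e+06 + 3.4·1.66e+07 = 6.603e+07 m³/yr.
C = 106000/6.603e+07 = 0.001605 kg/m³ = 1.605 mg/L.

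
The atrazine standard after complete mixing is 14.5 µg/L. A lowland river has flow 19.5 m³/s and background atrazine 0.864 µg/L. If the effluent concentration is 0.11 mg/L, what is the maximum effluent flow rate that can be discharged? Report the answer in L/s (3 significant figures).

2780 L/s

0.864 µg/L = 0.000864 mg/L.
14.5 µg/L = 0.0145 mg/L.
Mass balance at complete mixing: C_std·(Q_w + Q_r) = Q_w·C_e + Q_r·C_b.
Rearranging, Q_w = Q_r·(C_std − C_b)/(C_e − C_std) = 19.5·(0.0145 − 0.000864) / (0.11 − 0.0145) = 2.784 m³/s.
= 2784 L/s.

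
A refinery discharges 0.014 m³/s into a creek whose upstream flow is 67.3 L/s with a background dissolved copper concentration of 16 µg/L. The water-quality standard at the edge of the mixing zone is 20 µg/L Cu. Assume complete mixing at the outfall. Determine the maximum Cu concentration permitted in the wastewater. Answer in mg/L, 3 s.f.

67.3 L/s = 0.0673 m³/s.
16 µg/L = 0.016 mg/L.
20 µg/L = 0.02 mg/L.
Mass balance: 0.02·0.0813 = 0.014·Cₑ + 0.0673·0.016.
Cₑ = (0.001626 − 0.001077) / 0.014 = 0.03923 mg/L.

0.0392 mg/L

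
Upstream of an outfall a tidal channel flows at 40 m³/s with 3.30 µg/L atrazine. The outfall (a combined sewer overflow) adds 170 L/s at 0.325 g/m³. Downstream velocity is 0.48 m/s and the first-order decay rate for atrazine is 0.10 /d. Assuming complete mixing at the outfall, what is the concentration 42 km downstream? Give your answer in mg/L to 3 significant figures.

0.00421 mg/L

170 L/s = 0.17 m³/s.
3.30 µg/L = 0.0033 mg/L.
After complete mixing, C₀ = (0.17·0.325 + 40·0.0033) / 40.17 = 0.004661 mg/L.
Travel time t = 4.2e+04 m / 0.48 m/s = 8.75e+04 s = 1.013 d.
C = 0.004661·exp(−0.10·1.013) = 0.004661·0.9037 = 0.004212 mg/L.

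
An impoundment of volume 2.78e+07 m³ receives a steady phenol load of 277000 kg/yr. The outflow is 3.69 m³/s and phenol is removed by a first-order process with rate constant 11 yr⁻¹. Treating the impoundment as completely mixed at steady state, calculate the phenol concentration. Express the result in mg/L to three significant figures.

0.656 mg/L

Outflow Q = 3.69 m³/s × 3.156e+07 s/yr = 1.164e+08 m³/yr.
Steady-state CSTR mass balance: W = Q·C + k·V·C, so C = W/(Q + kV).
Q + kV = 1.164e+08 + 11·2.78e+07 = 4.222e+08 m³/yr.
C = 277000/4.222e+08 = 0.000656 kg/m³ = 0.656 mg/L.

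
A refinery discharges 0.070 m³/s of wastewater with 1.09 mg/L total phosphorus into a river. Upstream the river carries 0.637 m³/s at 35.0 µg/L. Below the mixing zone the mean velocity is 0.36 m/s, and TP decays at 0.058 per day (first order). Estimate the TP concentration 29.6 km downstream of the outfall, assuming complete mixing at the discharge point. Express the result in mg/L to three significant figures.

0.132 mg/L

35.0 µg/L = 0.035 mg/L.
After complete mixing, C₀ = (0.07·1.09 + 0.637·0.035) / 0.707 = 0.1395 mg/L.
Travel time t = 2.96e+04 m / 0.36 m/s = 8.222e+04 s = 0.9516 d.
C = 0.1395·exp(−0.058·0.9516) = 0.1395·0.9463 = 0.132 mg/L.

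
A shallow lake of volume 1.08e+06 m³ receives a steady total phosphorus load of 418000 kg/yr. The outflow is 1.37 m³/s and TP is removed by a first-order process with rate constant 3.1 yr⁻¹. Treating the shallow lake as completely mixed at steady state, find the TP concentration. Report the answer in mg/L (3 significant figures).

Outflow Q = 1.37 m³/s × 3.156e+07 s/yr = 4.323e+07 m³/yr.
Steady-state CSTR mass balance: W = Q·C + k·V·C, so C = W/(Q + kV).
Q + kV = 4.323e+07 + 3.1·1.08e+06 = 4.658e+07 m³/yr.
C = 418000/4.658e+07 = 0.008973 kg/m³ = 8.973 mg/L.

8.97 mg/L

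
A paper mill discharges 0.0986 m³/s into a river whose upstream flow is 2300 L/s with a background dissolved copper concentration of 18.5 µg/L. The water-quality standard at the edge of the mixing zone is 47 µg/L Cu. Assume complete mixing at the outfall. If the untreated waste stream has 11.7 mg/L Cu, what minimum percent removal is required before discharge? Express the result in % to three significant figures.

93.9 %

2300 L/s = 2.3 m³/s.
18.5 µg/L = 0.0185 mg/L.
47 µg/L = 0.047 mg/L.
Mass balance: 0.047·2.399 = 0.0986·Cₑ + 2.3·0.0185.
Cₑ = (0.1127 − 0.04255) / 0.0986 = 0.7118 mg/L.
Required removal = 1 − 0.7118/11.7 = 93.92 %.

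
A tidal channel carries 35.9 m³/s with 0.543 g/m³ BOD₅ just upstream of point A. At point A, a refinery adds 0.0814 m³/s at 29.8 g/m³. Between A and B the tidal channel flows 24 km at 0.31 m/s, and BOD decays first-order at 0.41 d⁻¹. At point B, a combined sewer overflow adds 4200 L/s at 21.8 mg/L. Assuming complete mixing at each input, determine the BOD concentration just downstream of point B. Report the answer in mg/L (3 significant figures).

After input A: C = (35.9·0.543 + 0.0814·29.8) / 35.98 = 0.6092 mg/L.
Over the 24 km reach to input B (t = 7.742e+04 s = 0.8961 d), decay gives C = 0.6092·exp(−0.41·0.8961) = 0.4219 mg/L.
4200 L/s = 4.2 m³/s.
After input B: C = (35.98·0.4219 + 4.2·21.8) / 40.18 = 2.656 mg/L.

2.66 mg/L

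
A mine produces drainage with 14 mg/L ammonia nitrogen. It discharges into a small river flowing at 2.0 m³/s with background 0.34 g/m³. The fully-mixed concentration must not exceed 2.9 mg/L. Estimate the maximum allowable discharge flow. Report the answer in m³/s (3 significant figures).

0.461 m³/s

Mass balance at complete mixing: C_std·(Q_w + Q_r) = Q_w·C_e + Q_r·C_b.
Rearranging, Q_w = Q_r·(C_std − C_b)/(C_e − C_std) = 2.0·(2.9 − 0.34) / (14 − 2.9) = 0.4613 m³/s.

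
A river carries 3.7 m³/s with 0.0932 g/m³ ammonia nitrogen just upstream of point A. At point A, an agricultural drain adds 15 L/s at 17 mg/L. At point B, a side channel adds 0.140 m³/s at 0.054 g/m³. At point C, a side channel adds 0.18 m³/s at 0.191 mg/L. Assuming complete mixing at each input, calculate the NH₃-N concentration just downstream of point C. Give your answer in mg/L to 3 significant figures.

0.159 mg/L

15 L/s = 0.015 m³/s.
After input A: C = (3.7·0.0932 + 0.015·17) / 3.715 = 0.1615 mg/L.
After input B: C = (3.715·0.1615 + 0.14·0.054) / 3.855 = 0.1576 mg/L.
After input C: C = (3.855·0.1576 + 0.18·0.191) / 4.035 = 0.1591 mg/L.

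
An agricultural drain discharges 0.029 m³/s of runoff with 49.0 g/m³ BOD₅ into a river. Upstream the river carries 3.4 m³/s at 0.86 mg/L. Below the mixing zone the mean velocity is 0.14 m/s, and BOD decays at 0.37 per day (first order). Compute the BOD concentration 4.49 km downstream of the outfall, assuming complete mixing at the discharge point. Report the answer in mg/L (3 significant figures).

1.10 mg/L

After complete mixing, C₀ = (0.029·49 + 3.4·0.86) / 3.429 = 1.267 mg/L.
Travel time t = 4490 m / 0.14 m/s = 3.207e+04 s = 0.3712 d.
C = 1.267·exp(−0.37·0.3712) = 1.267·0.8717 = 1.105 mg/L.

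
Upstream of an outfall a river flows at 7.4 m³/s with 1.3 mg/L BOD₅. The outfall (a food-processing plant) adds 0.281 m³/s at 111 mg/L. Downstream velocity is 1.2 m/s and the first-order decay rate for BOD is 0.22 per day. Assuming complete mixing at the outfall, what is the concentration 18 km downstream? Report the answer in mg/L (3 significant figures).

After complete mixing, C₀ = (0.281·111 + 7.4·1.3) / 7.681 = 5.313 mg/L.
Travel time t = 1.8e+04 m / 1.2 m/s = 1.5e+04 s = 0.1736 d.
C = 5.313·exp(−0.22·0.1736) = 5.313·0.9625 = 5.114 mg/L.

5.11 mg/L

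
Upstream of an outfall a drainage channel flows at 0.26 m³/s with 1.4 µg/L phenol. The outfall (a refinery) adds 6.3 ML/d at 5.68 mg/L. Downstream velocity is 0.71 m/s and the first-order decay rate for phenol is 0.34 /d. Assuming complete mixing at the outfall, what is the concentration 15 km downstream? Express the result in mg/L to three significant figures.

6.3 ML/d = 0.07292 m³/s.
1.4 µg/L = 0.0014 mg/L.
After complete mixing, C₀ = (0.07292·5.68 + 0.26·0.0014) / 0.3329 = 1.245 mg/L.
Travel time t = 1.5e+04 m / 0.71 m/s = 2.113e+04 s = 0.2445 d.
C = 1.245·exp(−0.34·0.2445) = 1.245·0.9202 = 1.146 mg/L.

1.15 mg/L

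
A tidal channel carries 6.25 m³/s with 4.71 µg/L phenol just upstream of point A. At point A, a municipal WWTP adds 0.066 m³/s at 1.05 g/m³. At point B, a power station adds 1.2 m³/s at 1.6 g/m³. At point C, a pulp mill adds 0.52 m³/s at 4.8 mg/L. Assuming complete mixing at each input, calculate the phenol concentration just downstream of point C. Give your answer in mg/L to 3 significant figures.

4.71 µg/L = 0.00471 mg/L.
After input A: C = (6.25·0.00471 + 0.066·1.05) / 6.316 = 0.01563 mg/L.
After input B: C = (6.316·0.01563 + 1.2·1.6) / 7.516 = 0.2686 mg/L.
After input C: C = (7.516·0.2686 + 0.52·4.8) / 8.036 = 0.5618 mg/L.

0.562 mg/L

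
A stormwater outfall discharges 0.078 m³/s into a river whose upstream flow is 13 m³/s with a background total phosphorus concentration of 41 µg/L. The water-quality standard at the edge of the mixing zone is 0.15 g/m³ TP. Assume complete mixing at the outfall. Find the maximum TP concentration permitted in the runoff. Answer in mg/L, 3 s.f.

18.3 mg/L

41 µg/L = 0.041 mg/L.
Mass balance: 0.15·13.08 = 0.078·Cₑ + 13·0.041.
Cₑ = (1.962 − 0.533) / 0.078 = 18.32 mg/L.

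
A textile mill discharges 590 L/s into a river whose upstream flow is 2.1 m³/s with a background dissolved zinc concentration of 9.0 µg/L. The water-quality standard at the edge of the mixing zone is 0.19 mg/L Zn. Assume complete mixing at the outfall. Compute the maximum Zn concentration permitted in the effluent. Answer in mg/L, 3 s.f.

590 L/s = 0.59 m³/s.
9.0 µg/L = 0.009 mg/L.
Mass balance: 0.19·2.69 = 0.59·Cₑ + 2.1·0.009.
Cₑ = (0.5111 − 0.0189) / 0.59 = 0.8342 mg/L.

0.834 mg/L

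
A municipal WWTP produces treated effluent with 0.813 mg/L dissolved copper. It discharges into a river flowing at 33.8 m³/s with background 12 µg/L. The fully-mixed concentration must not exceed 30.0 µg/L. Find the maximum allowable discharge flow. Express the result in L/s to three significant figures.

777 L/s

12 µg/L = 0.012 mg/L.
30.0 µg/L = 0.03 mg/L.
Mass balance at complete mixing: C_std·(Q_w + Q_r) = Q_w·C_e + Q_r·C_b.
Rearranging, Q_w = Q_r·(C_std − C_b)/(C_e − C_std) = 33.8·(0.03 − 0.012) / (0.813 − 0.03) = 0.777 m³/s.
= 777 L/s.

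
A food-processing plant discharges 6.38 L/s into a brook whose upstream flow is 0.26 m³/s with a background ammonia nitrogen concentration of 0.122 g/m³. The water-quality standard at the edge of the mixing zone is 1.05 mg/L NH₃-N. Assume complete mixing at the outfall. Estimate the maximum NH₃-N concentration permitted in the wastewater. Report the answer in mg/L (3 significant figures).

6.38 L/s = 0.00638 m³/s.
Mass balance: 1.05·0.2664 = 0.00638·Cₑ + 0.26·0.122.
Cₑ = (0.2797 − 0.03172) / 0.00638 = 38.87 mg/L.

38.9 mg/L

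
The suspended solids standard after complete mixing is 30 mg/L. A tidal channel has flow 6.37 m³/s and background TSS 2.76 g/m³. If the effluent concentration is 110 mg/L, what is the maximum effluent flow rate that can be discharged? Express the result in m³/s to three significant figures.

Mass balance at complete mixing: C_std·(Q_w + Q_r) = Q_w·C_e + Q_r·C_b.
Rearranging, Q_w = Q_r·(C_std − C_b)/(C_e − C_std) = 6.37·(30 − 2.76) / (110 − 30) = 2.169 m³/s.

2.17 m³/s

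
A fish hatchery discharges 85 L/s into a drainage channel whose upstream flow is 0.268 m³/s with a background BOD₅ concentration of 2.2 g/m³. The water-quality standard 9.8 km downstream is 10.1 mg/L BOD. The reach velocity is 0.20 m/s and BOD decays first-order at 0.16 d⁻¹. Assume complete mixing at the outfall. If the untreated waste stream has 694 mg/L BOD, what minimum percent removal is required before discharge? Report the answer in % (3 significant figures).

85 L/s = 0.085 m³/s.
Travel time to the compliance point: t = 9800/0.20 = 4.9e+04 s = 0.5671 d; decay factor exp(−0.16·0.5671) = 0.9133.
So the concentration just after mixing may be at most 10.1/0.9133 = 11.06 mg/L.
Mass balance: 11.06·0.353 = 0.085·Cₑ + 0.268·2.2.
Cₑ = (3.904 − 0.5896) / 0.085 = 38.99 mg/L.
Required removal = 1 − 38.99/694 = 94.38 %.

94.4 %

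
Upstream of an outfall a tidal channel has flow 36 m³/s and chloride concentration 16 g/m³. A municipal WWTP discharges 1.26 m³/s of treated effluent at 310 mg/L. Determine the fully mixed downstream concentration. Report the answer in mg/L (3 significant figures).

By mass balance at complete mixing, C = (1.26·310 + 36·16) / (1.26 + 36) = 966.6/37.26 = 25.94 mg/L.

25.9 mg/L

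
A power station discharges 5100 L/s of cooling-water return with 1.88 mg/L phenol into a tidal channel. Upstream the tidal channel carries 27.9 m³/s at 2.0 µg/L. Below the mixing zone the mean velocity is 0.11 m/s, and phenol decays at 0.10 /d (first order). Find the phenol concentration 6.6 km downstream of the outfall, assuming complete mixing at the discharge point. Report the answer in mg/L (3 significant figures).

0.273 mg/L

5100 L/s = 5.1 m³/s.
2.0 µg/L = 0.002 mg/L.
After complete mixing, C₀ = (5.1·1.88 + 27.9·0.002) / 33 = 0.2922 mg/L.
Travel time t = 6600 m / 0.11 m/s = 6e+04 s = 0.6944 d.
C = 0.2922·exp(−0.10·0.6944) = 0.2922·0.9329 = 0.2726 mg/L.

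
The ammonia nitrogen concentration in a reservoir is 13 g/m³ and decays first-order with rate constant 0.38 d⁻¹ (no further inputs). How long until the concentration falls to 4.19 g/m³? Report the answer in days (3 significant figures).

2.98 d

t = ln(C₀/C)/k = ln(13/4.19)/0.38 = 1.132/0.38 = 2.98 d.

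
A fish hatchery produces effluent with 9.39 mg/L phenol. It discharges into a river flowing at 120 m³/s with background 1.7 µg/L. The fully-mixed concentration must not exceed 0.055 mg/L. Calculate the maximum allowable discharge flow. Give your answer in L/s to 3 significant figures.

685 L/s

1.7 µg/L = 0.0017 mg/L.
Mass balance at complete mixing: C_std·(Q_w + Q_r) = Q_w·C_e + Q_r·C_b.
Rearranging, Q_w = Q_r·(C_std − C_b)/(C_e − C_std) = 120·(0.055 − 0.0017) / (9.39 − 0.055) = 0.6852 m³/s.
= 685.2 L/s.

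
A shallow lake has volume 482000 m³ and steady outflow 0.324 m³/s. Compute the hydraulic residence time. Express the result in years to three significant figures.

0.0471 yr

Q = 0.324 m³/s × 3.156e+07 s/yr = 1.022e+07 m³/yr.
Hydraulic residence time τ = V/Q = 482000/1.022e+07 = 0.04714 yr.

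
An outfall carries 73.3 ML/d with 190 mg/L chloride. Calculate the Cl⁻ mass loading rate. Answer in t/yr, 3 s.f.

5090 t/yr

73.3 ML/d = 0.8484 m³/s.
Mass flux = Q·C = 0.8484 m³/s × 190 g/m³ = 161.2 g/s.
= 161.2 g/s × 31.56 = 5087 t/yr.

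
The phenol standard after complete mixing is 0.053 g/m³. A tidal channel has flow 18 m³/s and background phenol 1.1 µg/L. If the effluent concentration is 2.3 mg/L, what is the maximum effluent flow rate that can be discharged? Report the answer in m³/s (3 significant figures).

0.416 m³/s

1.1 µg/L = 0.0011 mg/L.
Mass balance at complete mixing: C_std·(Q_w + Q_r) = Q_w·C_e + Q_r·C_b.
Rearranging, Q_w = Q_r·(C_std − C_b)/(C_e − C_std) = 18·(0.053 − 0.0011) / (2.3 − 0.053) = 0.4158 m³/s.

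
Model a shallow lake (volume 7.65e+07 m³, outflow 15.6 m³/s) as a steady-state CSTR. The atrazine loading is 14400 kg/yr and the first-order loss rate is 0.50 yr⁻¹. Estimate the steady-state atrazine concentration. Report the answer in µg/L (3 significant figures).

Outflow Q = 15.6 m³/s × 3.156e+07 s/yr = 4.923e+08 m³/yr.
Steady-state CSTR mass balance: W = Q·C + k·V·C, so C = W/(Q + kV).
Q + kV = 4.923e+08 + 0.50·7.65e+07 = 5.305e+08 m³/yr.
C = 14400/5.305e+08 = 2.714e-05 kg/m³ = 0.02714 mg/L = 27.14 µg/L.

27.1 µg/L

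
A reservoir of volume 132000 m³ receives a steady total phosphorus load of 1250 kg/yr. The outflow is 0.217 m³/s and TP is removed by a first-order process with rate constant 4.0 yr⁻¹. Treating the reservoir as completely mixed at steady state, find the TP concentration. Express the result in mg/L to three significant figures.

0.169 mg/L

Outflow Q = 0.217 m³/s × 3.156e+07 s/yr = 6.848e+06 m³/yr.
Steady-state CSTR mass balance: W = Q·C + k·V·C, so C = W/(Q + kV).
Q + kV = 6.848e+06 + 4.0·132000 = 7.376e+06 m³/yr.
C = 1250/7.376e+06 = 0.0001695 kg/m³ = 0.1695 mg/L.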